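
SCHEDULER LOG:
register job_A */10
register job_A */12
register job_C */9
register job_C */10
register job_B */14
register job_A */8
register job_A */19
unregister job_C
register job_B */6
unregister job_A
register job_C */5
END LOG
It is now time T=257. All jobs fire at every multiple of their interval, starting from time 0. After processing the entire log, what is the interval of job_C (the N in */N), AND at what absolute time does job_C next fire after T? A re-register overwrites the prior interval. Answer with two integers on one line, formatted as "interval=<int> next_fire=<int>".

Answer: interval=5 next_fire=260

Derivation:
Op 1: register job_A */10 -> active={job_A:*/10}
Op 2: register job_A */12 -> active={job_A:*/12}
Op 3: register job_C */9 -> active={job_A:*/12, job_C:*/9}
Op 4: register job_C */10 -> active={job_A:*/12, job_C:*/10}
Op 5: register job_B */14 -> active={job_A:*/12, job_B:*/14, job_C:*/10}
Op 6: register job_A */8 -> active={job_A:*/8, job_B:*/14, job_C:*/10}
Op 7: register job_A */19 -> active={job_A:*/19, job_B:*/14, job_C:*/10}
Op 8: unregister job_C -> active={job_A:*/19, job_B:*/14}
Op 9: register job_B */6 -> active={job_A:*/19, job_B:*/6}
Op 10: unregister job_A -> active={job_B:*/6}
Op 11: register job_C */5 -> active={job_B:*/6, job_C:*/5}
Final interval of job_C = 5
Next fire of job_C after T=257: (257//5+1)*5 = 260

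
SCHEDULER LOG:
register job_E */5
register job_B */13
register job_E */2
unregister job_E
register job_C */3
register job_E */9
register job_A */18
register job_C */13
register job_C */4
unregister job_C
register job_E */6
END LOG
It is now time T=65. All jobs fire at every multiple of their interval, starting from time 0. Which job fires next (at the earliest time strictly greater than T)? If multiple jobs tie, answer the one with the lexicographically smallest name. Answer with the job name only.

Op 1: register job_E */5 -> active={job_E:*/5}
Op 2: register job_B */13 -> active={job_B:*/13, job_E:*/5}
Op 3: register job_E */2 -> active={job_B:*/13, job_E:*/2}
Op 4: unregister job_E -> active={job_B:*/13}
Op 5: register job_C */3 -> active={job_B:*/13, job_C:*/3}
Op 6: register job_E */9 -> active={job_B:*/13, job_C:*/3, job_E:*/9}
Op 7: register job_A */18 -> active={job_A:*/18, job_B:*/13, job_C:*/3, job_E:*/9}
Op 8: register job_C */13 -> active={job_A:*/18, job_B:*/13, job_C:*/13, job_E:*/9}
Op 9: register job_C */4 -> active={job_A:*/18, job_B:*/13, job_C:*/4, job_E:*/9}
Op 10: unregister job_C -> active={job_A:*/18, job_B:*/13, job_E:*/9}
Op 11: register job_E */6 -> active={job_A:*/18, job_B:*/13, job_E:*/6}
  job_A: interval 18, next fire after T=65 is 72
  job_B: interval 13, next fire after T=65 is 78
  job_E: interval 6, next fire after T=65 is 66
Earliest = 66, winner (lex tiebreak) = job_E

Answer: job_E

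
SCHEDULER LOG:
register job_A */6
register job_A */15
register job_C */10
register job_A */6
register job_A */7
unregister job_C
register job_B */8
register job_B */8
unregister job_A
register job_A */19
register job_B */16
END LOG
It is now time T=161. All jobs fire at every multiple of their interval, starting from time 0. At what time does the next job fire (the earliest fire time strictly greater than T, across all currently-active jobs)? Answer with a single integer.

Op 1: register job_A */6 -> active={job_A:*/6}
Op 2: register job_A */15 -> active={job_A:*/15}
Op 3: register job_C */10 -> active={job_A:*/15, job_C:*/10}
Op 4: register job_A */6 -> active={job_A:*/6, job_C:*/10}
Op 5: register job_A */7 -> active={job_A:*/7, job_C:*/10}
Op 6: unregister job_C -> active={job_A:*/7}
Op 7: register job_B */8 -> active={job_A:*/7, job_B:*/8}
Op 8: register job_B */8 -> active={job_A:*/7, job_B:*/8}
Op 9: unregister job_A -> active={job_B:*/8}
Op 10: register job_A */19 -> active={job_A:*/19, job_B:*/8}
Op 11: register job_B */16 -> active={job_A:*/19, job_B:*/16}
  job_A: interval 19, next fire after T=161 is 171
  job_B: interval 16, next fire after T=161 is 176
Earliest fire time = 171 (job job_A)

Answer: 171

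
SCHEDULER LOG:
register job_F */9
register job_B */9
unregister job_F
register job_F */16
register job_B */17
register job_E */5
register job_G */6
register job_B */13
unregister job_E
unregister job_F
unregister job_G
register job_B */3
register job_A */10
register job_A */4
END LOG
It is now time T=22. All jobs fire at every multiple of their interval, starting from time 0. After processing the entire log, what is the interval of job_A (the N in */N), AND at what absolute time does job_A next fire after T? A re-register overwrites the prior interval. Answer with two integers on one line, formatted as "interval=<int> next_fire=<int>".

Op 1: register job_F */9 -> active={job_F:*/9}
Op 2: register job_B */9 -> active={job_B:*/9, job_F:*/9}
Op 3: unregister job_F -> active={job_B:*/9}
Op 4: register job_F */16 -> active={job_B:*/9, job_F:*/16}
Op 5: register job_B */17 -> active={job_B:*/17, job_F:*/16}
Op 6: register job_E */5 -> active={job_B:*/17, job_E:*/5, job_F:*/16}
Op 7: register job_G */6 -> active={job_B:*/17, job_E:*/5, job_F:*/16, job_G:*/6}
Op 8: register job_B */13 -> active={job_B:*/13, job_E:*/5, job_F:*/16, job_G:*/6}
Op 9: unregister job_E -> active={job_B:*/13, job_F:*/16, job_G:*/6}
Op 10: unregister job_F -> active={job_B:*/13, job_G:*/6}
Op 11: unregister job_G -> active={job_B:*/13}
Op 12: register job_B */3 -> active={job_B:*/3}
Op 13: register job_A */10 -> active={job_A:*/10, job_B:*/3}
Op 14: register job_A */4 -> active={job_A:*/4, job_B:*/3}
Final interval of job_A = 4
Next fire of job_A after T=22: (22//4+1)*4 = 24

Answer: interval=4 next_fire=24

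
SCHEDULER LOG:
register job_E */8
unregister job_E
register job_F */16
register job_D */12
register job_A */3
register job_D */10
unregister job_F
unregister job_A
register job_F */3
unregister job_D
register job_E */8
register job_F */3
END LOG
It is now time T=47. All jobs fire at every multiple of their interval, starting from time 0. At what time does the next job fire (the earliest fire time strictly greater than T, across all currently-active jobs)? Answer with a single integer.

Op 1: register job_E */8 -> active={job_E:*/8}
Op 2: unregister job_E -> active={}
Op 3: register job_F */16 -> active={job_F:*/16}
Op 4: register job_D */12 -> active={job_D:*/12, job_F:*/16}
Op 5: register job_A */3 -> active={job_A:*/3, job_D:*/12, job_F:*/16}
Op 6: register job_D */10 -> active={job_A:*/3, job_D:*/10, job_F:*/16}
Op 7: unregister job_F -> active={job_A:*/3, job_D:*/10}
Op 8: unregister job_A -> active={job_D:*/10}
Op 9: register job_F */3 -> active={job_D:*/10, job_F:*/3}
Op 10: unregister job_D -> active={job_F:*/3}
Op 11: register job_E */8 -> active={job_E:*/8, job_F:*/3}
Op 12: register job_F */3 -> active={job_E:*/8, job_F:*/3}
  job_E: interval 8, next fire after T=47 is 48
  job_F: interval 3, next fire after T=47 is 48
Earliest fire time = 48 (job job_E)

Answer: 48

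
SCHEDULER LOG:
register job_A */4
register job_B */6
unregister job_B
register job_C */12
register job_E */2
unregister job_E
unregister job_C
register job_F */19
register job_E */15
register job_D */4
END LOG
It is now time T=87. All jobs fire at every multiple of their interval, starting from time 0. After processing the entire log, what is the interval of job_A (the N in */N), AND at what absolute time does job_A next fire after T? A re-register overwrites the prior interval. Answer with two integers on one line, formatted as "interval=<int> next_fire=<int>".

Answer: interval=4 next_fire=88

Derivation:
Op 1: register job_A */4 -> active={job_A:*/4}
Op 2: register job_B */6 -> active={job_A:*/4, job_B:*/6}
Op 3: unregister job_B -> active={job_A:*/4}
Op 4: register job_C */12 -> active={job_A:*/4, job_C:*/12}
Op 5: register job_E */2 -> active={job_A:*/4, job_C:*/12, job_E:*/2}
Op 6: unregister job_E -> active={job_A:*/4, job_C:*/12}
Op 7: unregister job_C -> active={job_A:*/4}
Op 8: register job_F */19 -> active={job_A:*/4, job_F:*/19}
Op 9: register job_E */15 -> active={job_A:*/4, job_E:*/15, job_F:*/19}
Op 10: register job_D */4 -> active={job_A:*/4, job_D:*/4, job_E:*/15, job_F:*/19}
Final interval of job_A = 4
Next fire of job_A after T=87: (87//4+1)*4 = 88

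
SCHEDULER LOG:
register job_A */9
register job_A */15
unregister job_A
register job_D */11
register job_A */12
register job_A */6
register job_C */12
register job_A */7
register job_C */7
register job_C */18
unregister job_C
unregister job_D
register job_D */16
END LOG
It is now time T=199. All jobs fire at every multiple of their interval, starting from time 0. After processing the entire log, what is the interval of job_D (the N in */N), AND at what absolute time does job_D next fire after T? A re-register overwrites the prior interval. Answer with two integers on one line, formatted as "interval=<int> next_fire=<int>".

Answer: interval=16 next_fire=208

Derivation:
Op 1: register job_A */9 -> active={job_A:*/9}
Op 2: register job_A */15 -> active={job_A:*/15}
Op 3: unregister job_A -> active={}
Op 4: register job_D */11 -> active={job_D:*/11}
Op 5: register job_A */12 -> active={job_A:*/12, job_D:*/11}
Op 6: register job_A */6 -> active={job_A:*/6, job_D:*/11}
Op 7: register job_C */12 -> active={job_A:*/6, job_C:*/12, job_D:*/11}
Op 8: register job_A */7 -> active={job_A:*/7, job_C:*/12, job_D:*/11}
Op 9: register job_C */7 -> active={job_A:*/7, job_C:*/7, job_D:*/11}
Op 10: register job_C */18 -> active={job_A:*/7, job_C:*/18, job_D:*/11}
Op 11: unregister job_C -> active={job_A:*/7, job_D:*/11}
Op 12: unregister job_D -> active={job_A:*/7}
Op 13: register job_D */16 -> active={job_A:*/7, job_D:*/16}
Final interval of job_D = 16
Next fire of job_D after T=199: (199//16+1)*16 = 208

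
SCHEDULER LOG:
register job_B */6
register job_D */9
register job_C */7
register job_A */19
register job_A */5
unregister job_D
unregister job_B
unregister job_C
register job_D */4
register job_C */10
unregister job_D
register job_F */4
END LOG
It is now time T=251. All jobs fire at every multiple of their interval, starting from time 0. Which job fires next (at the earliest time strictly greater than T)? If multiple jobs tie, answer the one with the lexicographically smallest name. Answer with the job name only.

Op 1: register job_B */6 -> active={job_B:*/6}
Op 2: register job_D */9 -> active={job_B:*/6, job_D:*/9}
Op 3: register job_C */7 -> active={job_B:*/6, job_C:*/7, job_D:*/9}
Op 4: register job_A */19 -> active={job_A:*/19, job_B:*/6, job_C:*/7, job_D:*/9}
Op 5: register job_A */5 -> active={job_A:*/5, job_B:*/6, job_C:*/7, job_D:*/9}
Op 6: unregister job_D -> active={job_A:*/5, job_B:*/6, job_C:*/7}
Op 7: unregister job_B -> active={job_A:*/5, job_C:*/7}
Op 8: unregister job_C -> active={job_A:*/5}
Op 9: register job_D */4 -> active={job_A:*/5, job_D:*/4}
Op 10: register job_C */10 -> active={job_A:*/5, job_C:*/10, job_D:*/4}
Op 11: unregister job_D -> active={job_A:*/5, job_C:*/10}
Op 12: register job_F */4 -> active={job_A:*/5, job_C:*/10, job_F:*/4}
  job_A: interval 5, next fire after T=251 is 255
  job_C: interval 10, next fire after T=251 is 260
  job_F: interval 4, next fire after T=251 is 252
Earliest = 252, winner (lex tiebreak) = job_F

Answer: job_F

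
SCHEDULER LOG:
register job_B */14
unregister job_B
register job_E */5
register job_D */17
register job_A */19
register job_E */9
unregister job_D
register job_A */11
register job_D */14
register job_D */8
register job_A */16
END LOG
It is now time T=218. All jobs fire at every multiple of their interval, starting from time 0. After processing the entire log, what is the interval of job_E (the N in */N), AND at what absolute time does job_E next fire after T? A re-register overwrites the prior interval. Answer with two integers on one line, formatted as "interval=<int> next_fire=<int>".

Answer: interval=9 next_fire=225

Derivation:
Op 1: register job_B */14 -> active={job_B:*/14}
Op 2: unregister job_B -> active={}
Op 3: register job_E */5 -> active={job_E:*/5}
Op 4: register job_D */17 -> active={job_D:*/17, job_E:*/5}
Op 5: register job_A */19 -> active={job_A:*/19, job_D:*/17, job_E:*/5}
Op 6: register job_E */9 -> active={job_A:*/19, job_D:*/17, job_E:*/9}
Op 7: unregister job_D -> active={job_A:*/19, job_E:*/9}
Op 8: register job_A */11 -> active={job_A:*/11, job_E:*/9}
Op 9: register job_D */14 -> active={job_A:*/11, job_D:*/14, job_E:*/9}
Op 10: register job_D */8 -> active={job_A:*/11, job_D:*/8, job_E:*/9}
Op 11: register job_A */16 -> active={job_A:*/16, job_D:*/8, job_E:*/9}
Final interval of job_E = 9
Next fire of job_E after T=218: (218//9+1)*9 = 225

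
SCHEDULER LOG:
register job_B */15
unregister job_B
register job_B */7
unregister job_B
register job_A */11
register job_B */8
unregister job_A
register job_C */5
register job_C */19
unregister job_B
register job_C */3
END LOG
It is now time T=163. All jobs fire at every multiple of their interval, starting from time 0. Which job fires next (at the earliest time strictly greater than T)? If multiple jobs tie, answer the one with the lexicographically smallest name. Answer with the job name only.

Answer: job_C

Derivation:
Op 1: register job_B */15 -> active={job_B:*/15}
Op 2: unregister job_B -> active={}
Op 3: register job_B */7 -> active={job_B:*/7}
Op 4: unregister job_B -> active={}
Op 5: register job_A */11 -> active={job_A:*/11}
Op 6: register job_B */8 -> active={job_A:*/11, job_B:*/8}
Op 7: unregister job_A -> active={job_B:*/8}
Op 8: register job_C */5 -> active={job_B:*/8, job_C:*/5}
Op 9: register job_C */19 -> active={job_B:*/8, job_C:*/19}
Op 10: unregister job_B -> active={job_C:*/19}
Op 11: register job_C */3 -> active={job_C:*/3}
  job_C: interval 3, next fire after T=163 is 165
Earliest = 165, winner (lex tiebreak) = job_C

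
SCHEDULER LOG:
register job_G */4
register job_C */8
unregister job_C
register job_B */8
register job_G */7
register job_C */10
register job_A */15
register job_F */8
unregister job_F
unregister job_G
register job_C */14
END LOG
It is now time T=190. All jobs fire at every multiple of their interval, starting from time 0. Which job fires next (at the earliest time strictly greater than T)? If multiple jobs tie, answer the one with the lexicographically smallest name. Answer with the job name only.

Op 1: register job_G */4 -> active={job_G:*/4}
Op 2: register job_C */8 -> active={job_C:*/8, job_G:*/4}
Op 3: unregister job_C -> active={job_G:*/4}
Op 4: register job_B */8 -> active={job_B:*/8, job_G:*/4}
Op 5: register job_G */7 -> active={job_B:*/8, job_G:*/7}
Op 6: register job_C */10 -> active={job_B:*/8, job_C:*/10, job_G:*/7}
Op 7: register job_A */15 -> active={job_A:*/15, job_B:*/8, job_C:*/10, job_G:*/7}
Op 8: register job_F */8 -> active={job_A:*/15, job_B:*/8, job_C:*/10, job_F:*/8, job_G:*/7}
Op 9: unregister job_F -> active={job_A:*/15, job_B:*/8, job_C:*/10, job_G:*/7}
Op 10: unregister job_G -> active={job_A:*/15, job_B:*/8, job_C:*/10}
Op 11: register job_C */14 -> active={job_A:*/15, job_B:*/8, job_C:*/14}
  job_A: interval 15, next fire after T=190 is 195
  job_B: interval 8, next fire after T=190 is 192
  job_C: interval 14, next fire after T=190 is 196
Earliest = 192, winner (lex tiebreak) = job_B

Answer: job_B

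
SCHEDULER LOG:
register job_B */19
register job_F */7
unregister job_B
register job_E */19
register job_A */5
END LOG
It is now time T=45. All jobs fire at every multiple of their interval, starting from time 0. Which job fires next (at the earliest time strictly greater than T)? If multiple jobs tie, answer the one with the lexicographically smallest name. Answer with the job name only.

Op 1: register job_B */19 -> active={job_B:*/19}
Op 2: register job_F */7 -> active={job_B:*/19, job_F:*/7}
Op 3: unregister job_B -> active={job_F:*/7}
Op 4: register job_E */19 -> active={job_E:*/19, job_F:*/7}
Op 5: register job_A */5 -> active={job_A:*/5, job_E:*/19, job_F:*/7}
  job_A: interval 5, next fire after T=45 is 50
  job_E: interval 19, next fire after T=45 is 57
  job_F: interval 7, next fire after T=45 is 49
Earliest = 49, winner (lex tiebreak) = job_F

Answer: job_F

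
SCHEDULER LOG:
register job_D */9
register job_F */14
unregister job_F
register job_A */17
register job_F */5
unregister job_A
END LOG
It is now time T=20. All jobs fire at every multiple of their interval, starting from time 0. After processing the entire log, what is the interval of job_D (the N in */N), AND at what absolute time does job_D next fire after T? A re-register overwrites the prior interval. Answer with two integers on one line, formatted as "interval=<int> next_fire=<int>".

Answer: interval=9 next_fire=27

Derivation:
Op 1: register job_D */9 -> active={job_D:*/9}
Op 2: register job_F */14 -> active={job_D:*/9, job_F:*/14}
Op 3: unregister job_F -> active={job_D:*/9}
Op 4: register job_A */17 -> active={job_A:*/17, job_D:*/9}
Op 5: register job_F */5 -> active={job_A:*/17, job_D:*/9, job_F:*/5}
Op 6: unregister job_A -> active={job_D:*/9, job_F:*/5}
Final interval of job_D = 9
Next fire of job_D after T=20: (20//9+1)*9 = 27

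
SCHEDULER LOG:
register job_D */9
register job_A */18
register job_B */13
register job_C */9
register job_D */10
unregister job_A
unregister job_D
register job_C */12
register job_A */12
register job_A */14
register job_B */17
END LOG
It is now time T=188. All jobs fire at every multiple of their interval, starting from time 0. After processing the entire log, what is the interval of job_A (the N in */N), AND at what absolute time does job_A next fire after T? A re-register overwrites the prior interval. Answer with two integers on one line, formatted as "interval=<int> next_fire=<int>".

Op 1: register job_D */9 -> active={job_D:*/9}
Op 2: register job_A */18 -> active={job_A:*/18, job_D:*/9}
Op 3: register job_B */13 -> active={job_A:*/18, job_B:*/13, job_D:*/9}
Op 4: register job_C */9 -> active={job_A:*/18, job_B:*/13, job_C:*/9, job_D:*/9}
Op 5: register job_D */10 -> active={job_A:*/18, job_B:*/13, job_C:*/9, job_D:*/10}
Op 6: unregister job_A -> active={job_B:*/13, job_C:*/9, job_D:*/10}
Op 7: unregister job_D -> active={job_B:*/13, job_C:*/9}
Op 8: register job_C */12 -> active={job_B:*/13, job_C:*/12}
Op 9: register job_A */12 -> active={job_A:*/12, job_B:*/13, job_C:*/12}
Op 10: register job_A */14 -> active={job_A:*/14, job_B:*/13, job_C:*/12}
Op 11: register job_B */17 -> active={job_A:*/14, job_B:*/17, job_C:*/12}
Final interval of job_A = 14
Next fire of job_A after T=188: (188//14+1)*14 = 196

Answer: interval=14 next_fire=196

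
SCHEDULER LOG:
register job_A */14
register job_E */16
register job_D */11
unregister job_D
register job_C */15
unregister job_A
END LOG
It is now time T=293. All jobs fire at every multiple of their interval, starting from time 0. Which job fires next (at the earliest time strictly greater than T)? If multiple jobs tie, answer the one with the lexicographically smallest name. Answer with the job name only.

Answer: job_C

Derivation:
Op 1: register job_A */14 -> active={job_A:*/14}
Op 2: register job_E */16 -> active={job_A:*/14, job_E:*/16}
Op 3: register job_D */11 -> active={job_A:*/14, job_D:*/11, job_E:*/16}
Op 4: unregister job_D -> active={job_A:*/14, job_E:*/16}
Op 5: register job_C */15 -> active={job_A:*/14, job_C:*/15, job_E:*/16}
Op 6: unregister job_A -> active={job_C:*/15, job_E:*/16}
  job_C: interval 15, next fire after T=293 is 300
  job_E: interval 16, next fire after T=293 is 304
Earliest = 300, winner (lex tiebreak) = job_C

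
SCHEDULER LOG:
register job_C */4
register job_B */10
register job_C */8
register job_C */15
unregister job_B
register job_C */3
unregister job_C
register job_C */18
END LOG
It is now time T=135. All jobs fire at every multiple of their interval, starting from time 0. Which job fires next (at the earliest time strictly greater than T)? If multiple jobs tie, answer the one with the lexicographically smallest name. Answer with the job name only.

Answer: job_C

Derivation:
Op 1: register job_C */4 -> active={job_C:*/4}
Op 2: register job_B */10 -> active={job_B:*/10, job_C:*/4}
Op 3: register job_C */8 -> active={job_B:*/10, job_C:*/8}
Op 4: register job_C */15 -> active={job_B:*/10, job_C:*/15}
Op 5: unregister job_B -> active={job_C:*/15}
Op 6: register job_C */3 -> active={job_C:*/3}
Op 7: unregister job_C -> active={}
Op 8: register job_C */18 -> active={job_C:*/18}
  job_C: interval 18, next fire after T=135 is 144
Earliest = 144, winner (lex tiebreak) = job_C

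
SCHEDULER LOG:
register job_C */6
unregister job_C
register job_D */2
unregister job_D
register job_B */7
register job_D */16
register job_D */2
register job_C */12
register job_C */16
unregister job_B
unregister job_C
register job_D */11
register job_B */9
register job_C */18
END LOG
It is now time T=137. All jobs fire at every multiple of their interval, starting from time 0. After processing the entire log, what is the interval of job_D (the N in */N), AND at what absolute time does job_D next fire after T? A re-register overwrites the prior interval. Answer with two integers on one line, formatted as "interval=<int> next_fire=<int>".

Op 1: register job_C */6 -> active={job_C:*/6}
Op 2: unregister job_C -> active={}
Op 3: register job_D */2 -> active={job_D:*/2}
Op 4: unregister job_D -> active={}
Op 5: register job_B */7 -> active={job_B:*/7}
Op 6: register job_D */16 -> active={job_B:*/7, job_D:*/16}
Op 7: register job_D */2 -> active={job_B:*/7, job_D:*/2}
Op 8: register job_C */12 -> active={job_B:*/7, job_C:*/12, job_D:*/2}
Op 9: register job_C */16 -> active={job_B:*/7, job_C:*/16, job_D:*/2}
Op 10: unregister job_B -> active={job_C:*/16, job_D:*/2}
Op 11: unregister job_C -> active={job_D:*/2}
Op 12: register job_D */11 -> active={job_D:*/11}
Op 13: register job_B */9 -> active={job_B:*/9, job_D:*/11}
Op 14: register job_C */18 -> active={job_B:*/9, job_C:*/18, job_D:*/11}
Final interval of job_D = 11
Next fire of job_D after T=137: (137//11+1)*11 = 143

Answer: interval=11 next_fire=143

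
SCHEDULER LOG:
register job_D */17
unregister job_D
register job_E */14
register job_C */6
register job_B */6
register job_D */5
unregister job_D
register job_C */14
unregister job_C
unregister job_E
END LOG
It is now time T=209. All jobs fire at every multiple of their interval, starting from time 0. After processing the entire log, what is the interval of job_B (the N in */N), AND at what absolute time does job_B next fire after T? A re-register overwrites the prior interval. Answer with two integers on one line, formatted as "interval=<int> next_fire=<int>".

Op 1: register job_D */17 -> active={job_D:*/17}
Op 2: unregister job_D -> active={}
Op 3: register job_E */14 -> active={job_E:*/14}
Op 4: register job_C */6 -> active={job_C:*/6, job_E:*/14}
Op 5: register job_B */6 -> active={job_B:*/6, job_C:*/6, job_E:*/14}
Op 6: register job_D */5 -> active={job_B:*/6, job_C:*/6, job_D:*/5, job_E:*/14}
Op 7: unregister job_D -> active={job_B:*/6, job_C:*/6, job_E:*/14}
Op 8: register job_C */14 -> active={job_B:*/6, job_C:*/14, job_E:*/14}
Op 9: unregister job_C -> active={job_B:*/6, job_E:*/14}
Op 10: unregister job_E -> active={job_B:*/6}
Final interval of job_B = 6
Next fire of job_B after T=209: (209//6+1)*6 = 210

Answer: interval=6 next_fire=210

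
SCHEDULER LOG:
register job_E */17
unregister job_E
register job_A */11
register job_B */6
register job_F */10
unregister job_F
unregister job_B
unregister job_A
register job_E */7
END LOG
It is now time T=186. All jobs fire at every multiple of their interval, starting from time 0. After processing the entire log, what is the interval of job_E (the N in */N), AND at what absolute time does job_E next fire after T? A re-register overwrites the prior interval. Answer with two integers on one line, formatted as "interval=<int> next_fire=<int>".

Op 1: register job_E */17 -> active={job_E:*/17}
Op 2: unregister job_E -> active={}
Op 3: register job_A */11 -> active={job_A:*/11}
Op 4: register job_B */6 -> active={job_A:*/11, job_B:*/6}
Op 5: register job_F */10 -> active={job_A:*/11, job_B:*/6, job_F:*/10}
Op 6: unregister job_F -> active={job_A:*/11, job_B:*/6}
Op 7: unregister job_B -> active={job_A:*/11}
Op 8: unregister job_A -> active={}
Op 9: register job_E */7 -> active={job_E:*/7}
Final interval of job_E = 7
Next fire of job_E after T=186: (186//7+1)*7 = 189

Answer: interval=7 next_fire=189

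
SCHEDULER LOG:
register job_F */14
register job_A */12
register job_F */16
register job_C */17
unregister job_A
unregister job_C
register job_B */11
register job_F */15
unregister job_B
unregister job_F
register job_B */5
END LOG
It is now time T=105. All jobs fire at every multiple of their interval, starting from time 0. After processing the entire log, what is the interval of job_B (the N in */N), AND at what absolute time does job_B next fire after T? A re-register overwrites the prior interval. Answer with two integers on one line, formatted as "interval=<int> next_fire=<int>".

Answer: interval=5 next_fire=110

Derivation:
Op 1: register job_F */14 -> active={job_F:*/14}
Op 2: register job_A */12 -> active={job_A:*/12, job_F:*/14}
Op 3: register job_F */16 -> active={job_A:*/12, job_F:*/16}
Op 4: register job_C */17 -> active={job_A:*/12, job_C:*/17, job_F:*/16}
Op 5: unregister job_A -> active={job_C:*/17, job_F:*/16}
Op 6: unregister job_C -> active={job_F:*/16}
Op 7: register job_B */11 -> active={job_B:*/11, job_F:*/16}
Op 8: register job_F */15 -> active={job_B:*/11, job_F:*/15}
Op 9: unregister job_B -> active={job_F:*/15}
Op 10: unregister job_F -> active={}
Op 11: register job_B */5 -> active={job_B:*/5}
Final interval of job_B = 5
Next fire of job_B after T=105: (105//5+1)*5 = 110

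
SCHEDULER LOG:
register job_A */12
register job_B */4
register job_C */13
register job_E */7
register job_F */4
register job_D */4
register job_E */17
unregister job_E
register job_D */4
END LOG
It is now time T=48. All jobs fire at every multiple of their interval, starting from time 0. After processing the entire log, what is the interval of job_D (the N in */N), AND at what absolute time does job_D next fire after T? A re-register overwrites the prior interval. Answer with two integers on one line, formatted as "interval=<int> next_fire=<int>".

Op 1: register job_A */12 -> active={job_A:*/12}
Op 2: register job_B */4 -> active={job_A:*/12, job_B:*/4}
Op 3: register job_C */13 -> active={job_A:*/12, job_B:*/4, job_C:*/13}
Op 4: register job_E */7 -> active={job_A:*/12, job_B:*/4, job_C:*/13, job_E:*/7}
Op 5: register job_F */4 -> active={job_A:*/12, job_B:*/4, job_C:*/13, job_E:*/7, job_F:*/4}
Op 6: register job_D */4 -> active={job_A:*/12, job_B:*/4, job_C:*/13, job_D:*/4, job_E:*/7, job_F:*/4}
Op 7: register job_E */17 -> active={job_A:*/12, job_B:*/4, job_C:*/13, job_D:*/4, job_E:*/17, job_F:*/4}
Op 8: unregister job_E -> active={job_A:*/12, job_B:*/4, job_C:*/13, job_D:*/4, job_F:*/4}
Op 9: register job_D */4 -> active={job_A:*/12, job_B:*/4, job_C:*/13, job_D:*/4, job_F:*/4}
Final interval of job_D = 4
Next fire of job_D after T=48: (48//4+1)*4 = 52

Answer: interval=4 next_fire=52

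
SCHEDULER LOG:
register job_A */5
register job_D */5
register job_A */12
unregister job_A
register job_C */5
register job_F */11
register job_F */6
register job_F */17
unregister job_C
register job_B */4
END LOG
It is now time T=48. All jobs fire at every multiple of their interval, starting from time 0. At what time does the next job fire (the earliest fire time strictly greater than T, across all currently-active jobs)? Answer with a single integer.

Op 1: register job_A */5 -> active={job_A:*/5}
Op 2: register job_D */5 -> active={job_A:*/5, job_D:*/5}
Op 3: register job_A */12 -> active={job_A:*/12, job_D:*/5}
Op 4: unregister job_A -> active={job_D:*/5}
Op 5: register job_C */5 -> active={job_C:*/5, job_D:*/5}
Op 6: register job_F */11 -> active={job_C:*/5, job_D:*/5, job_F:*/11}
Op 7: register job_F */6 -> active={job_C:*/5, job_D:*/5, job_F:*/6}
Op 8: register job_F */17 -> active={job_C:*/5, job_D:*/5, job_F:*/17}
Op 9: unregister job_C -> active={job_D:*/5, job_F:*/17}
Op 10: register job_B */4 -> active={job_B:*/4, job_D:*/5, job_F:*/17}
  job_B: interval 4, next fire after T=48 is 52
  job_D: interval 5, next fire after T=48 is 50
  job_F: interval 17, next fire after T=48 is 51
Earliest fire time = 50 (job job_D)

Answer: 50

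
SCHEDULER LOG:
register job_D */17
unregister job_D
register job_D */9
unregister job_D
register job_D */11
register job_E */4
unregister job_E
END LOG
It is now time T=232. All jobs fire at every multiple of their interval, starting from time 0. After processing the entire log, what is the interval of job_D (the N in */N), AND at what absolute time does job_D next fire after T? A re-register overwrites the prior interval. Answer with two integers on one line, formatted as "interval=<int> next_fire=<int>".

Answer: interval=11 next_fire=242

Derivation:
Op 1: register job_D */17 -> active={job_D:*/17}
Op 2: unregister job_D -> active={}
Op 3: register job_D */9 -> active={job_D:*/9}
Op 4: unregister job_D -> active={}
Op 5: register job_D */11 -> active={job_D:*/11}
Op 6: register job_E */4 -> active={job_D:*/11, job_E:*/4}
Op 7: unregister job_E -> active={job_D:*/11}
Final interval of job_D = 11
Next fire of job_D after T=232: (232//11+1)*11 = 242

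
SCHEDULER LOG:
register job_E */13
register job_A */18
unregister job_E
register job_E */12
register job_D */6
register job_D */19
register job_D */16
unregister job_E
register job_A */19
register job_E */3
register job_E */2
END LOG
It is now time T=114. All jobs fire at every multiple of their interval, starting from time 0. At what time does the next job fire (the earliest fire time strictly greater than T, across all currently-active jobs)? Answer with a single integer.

Answer: 116

Derivation:
Op 1: register job_E */13 -> active={job_E:*/13}
Op 2: register job_A */18 -> active={job_A:*/18, job_E:*/13}
Op 3: unregister job_E -> active={job_A:*/18}
Op 4: register job_E */12 -> active={job_A:*/18, job_E:*/12}
Op 5: register job_D */6 -> active={job_A:*/18, job_D:*/6, job_E:*/12}
Op 6: register job_D */19 -> active={job_A:*/18, job_D:*/19, job_E:*/12}
Op 7: register job_D */16 -> active={job_A:*/18, job_D:*/16, job_E:*/12}
Op 8: unregister job_E -> active={job_A:*/18, job_D:*/16}
Op 9: register job_A */19 -> active={job_A:*/19, job_D:*/16}
Op 10: register job_E */3 -> active={job_A:*/19, job_D:*/16, job_E:*/3}
Op 11: register job_E */2 -> active={job_A:*/19, job_D:*/16, job_E:*/2}
  job_A: interval 19, next fire after T=114 is 133
  job_D: interval 16, next fire after T=114 is 128
  job_E: interval 2, next fire after T=114 is 116
Earliest fire time = 116 (job job_E)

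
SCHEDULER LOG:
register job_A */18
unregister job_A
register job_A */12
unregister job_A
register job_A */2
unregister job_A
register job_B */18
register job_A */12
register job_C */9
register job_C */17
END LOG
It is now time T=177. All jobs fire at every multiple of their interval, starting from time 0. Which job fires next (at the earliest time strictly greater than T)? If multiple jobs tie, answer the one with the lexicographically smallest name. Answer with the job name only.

Op 1: register job_A */18 -> active={job_A:*/18}
Op 2: unregister job_A -> active={}
Op 3: register job_A */12 -> active={job_A:*/12}
Op 4: unregister job_A -> active={}
Op 5: register job_A */2 -> active={job_A:*/2}
Op 6: unregister job_A -> active={}
Op 7: register job_B */18 -> active={job_B:*/18}
Op 8: register job_A */12 -> active={job_A:*/12, job_B:*/18}
Op 9: register job_C */9 -> active={job_A:*/12, job_B:*/18, job_C:*/9}
Op 10: register job_C */17 -> active={job_A:*/12, job_B:*/18, job_C:*/17}
  job_A: interval 12, next fire after T=177 is 180
  job_B: interval 18, next fire after T=177 is 180
  job_C: interval 17, next fire after T=177 is 187
Earliest = 180, winner (lex tiebreak) = job_A

Answer: job_A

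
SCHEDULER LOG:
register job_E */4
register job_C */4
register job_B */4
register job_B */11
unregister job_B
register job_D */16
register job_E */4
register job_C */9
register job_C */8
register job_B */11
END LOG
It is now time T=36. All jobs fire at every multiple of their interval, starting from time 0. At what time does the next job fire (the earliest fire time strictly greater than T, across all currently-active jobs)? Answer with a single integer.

Op 1: register job_E */4 -> active={job_E:*/4}
Op 2: register job_C */4 -> active={job_C:*/4, job_E:*/4}
Op 3: register job_B */4 -> active={job_B:*/4, job_C:*/4, job_E:*/4}
Op 4: register job_B */11 -> active={job_B:*/11, job_C:*/4, job_E:*/4}
Op 5: unregister job_B -> active={job_C:*/4, job_E:*/4}
Op 6: register job_D */16 -> active={job_C:*/4, job_D:*/16, job_E:*/4}
Op 7: register job_E */4 -> active={job_C:*/4, job_D:*/16, job_E:*/4}
Op 8: register job_C */9 -> active={job_C:*/9, job_D:*/16, job_E:*/4}
Op 9: register job_C */8 -> active={job_C:*/8, job_D:*/16, job_E:*/4}
Op 10: register job_B */11 -> active={job_B:*/11, job_C:*/8, job_D:*/16, job_E:*/4}
  job_B: interval 11, next fire after T=36 is 44
  job_C: interval 8, next fire after T=36 is 40
  job_D: interval 16, next fire after T=36 is 48
  job_E: interval 4, next fire after T=36 is 40
Earliest fire time = 40 (job job_C)

Answer: 40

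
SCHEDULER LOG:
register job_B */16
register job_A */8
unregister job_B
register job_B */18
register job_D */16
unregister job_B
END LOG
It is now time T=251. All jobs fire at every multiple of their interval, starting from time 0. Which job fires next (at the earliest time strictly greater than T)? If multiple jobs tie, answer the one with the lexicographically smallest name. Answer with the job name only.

Answer: job_A

Derivation:
Op 1: register job_B */16 -> active={job_B:*/16}
Op 2: register job_A */8 -> active={job_A:*/8, job_B:*/16}
Op 3: unregister job_B -> active={job_A:*/8}
Op 4: register job_B */18 -> active={job_A:*/8, job_B:*/18}
Op 5: register job_D */16 -> active={job_A:*/8, job_B:*/18, job_D:*/16}
Op 6: unregister job_B -> active={job_A:*/8, job_D:*/16}
  job_A: interval 8, next fire after T=251 is 256
  job_D: interval 16, next fire after T=251 is 256
Earliest = 256, winner (lex tiebreak) = job_A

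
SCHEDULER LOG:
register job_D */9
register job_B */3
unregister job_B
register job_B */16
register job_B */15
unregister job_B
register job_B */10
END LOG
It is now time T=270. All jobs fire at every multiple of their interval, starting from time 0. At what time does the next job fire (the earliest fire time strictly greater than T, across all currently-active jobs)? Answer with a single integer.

Answer: 279

Derivation:
Op 1: register job_D */9 -> active={job_D:*/9}
Op 2: register job_B */3 -> active={job_B:*/3, job_D:*/9}
Op 3: unregister job_B -> active={job_D:*/9}
Op 4: register job_B */16 -> active={job_B:*/16, job_D:*/9}
Op 5: register job_B */15 -> active={job_B:*/15, job_D:*/9}
Op 6: unregister job_B -> active={job_D:*/9}
Op 7: register job_B */10 -> active={job_B:*/10, job_D:*/9}
  job_B: interval 10, next fire after T=270 is 280
  job_D: interval 9, next fire after T=270 is 279
Earliest fire time = 279 (job job_D)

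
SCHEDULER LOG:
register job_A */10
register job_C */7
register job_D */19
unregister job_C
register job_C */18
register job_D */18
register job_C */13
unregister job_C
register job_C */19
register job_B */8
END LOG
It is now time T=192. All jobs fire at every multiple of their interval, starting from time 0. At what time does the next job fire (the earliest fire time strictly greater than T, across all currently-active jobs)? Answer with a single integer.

Answer: 198

Derivation:
Op 1: register job_A */10 -> active={job_A:*/10}
Op 2: register job_C */7 -> active={job_A:*/10, job_C:*/7}
Op 3: register job_D */19 -> active={job_A:*/10, job_C:*/7, job_D:*/19}
Op 4: unregister job_C -> active={job_A:*/10, job_D:*/19}
Op 5: register job_C */18 -> active={job_A:*/10, job_C:*/18, job_D:*/19}
Op 6: register job_D */18 -> active={job_A:*/10, job_C:*/18, job_D:*/18}
Op 7: register job_C */13 -> active={job_A:*/10, job_C:*/13, job_D:*/18}
Op 8: unregister job_C -> active={job_A:*/10, job_D:*/18}
Op 9: register job_C */19 -> active={job_A:*/10, job_C:*/19, job_D:*/18}
Op 10: register job_B */8 -> active={job_A:*/10, job_B:*/8, job_C:*/19, job_D:*/18}
  job_A: interval 10, next fire after T=192 is 200
  job_B: interval 8, next fire after T=192 is 200
  job_C: interval 19, next fire after T=192 is 209
  job_D: interval 18, next fire after T=192 is 198
Earliest fire time = 198 (job job_D)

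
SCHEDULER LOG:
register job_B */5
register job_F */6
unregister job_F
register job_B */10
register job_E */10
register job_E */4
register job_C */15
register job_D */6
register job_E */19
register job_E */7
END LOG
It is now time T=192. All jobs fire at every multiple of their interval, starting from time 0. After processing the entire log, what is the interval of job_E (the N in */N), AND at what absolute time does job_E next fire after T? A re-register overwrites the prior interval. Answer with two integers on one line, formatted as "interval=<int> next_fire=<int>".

Op 1: register job_B */5 -> active={job_B:*/5}
Op 2: register job_F */6 -> active={job_B:*/5, job_F:*/6}
Op 3: unregister job_F -> active={job_B:*/5}
Op 4: register job_B */10 -> active={job_B:*/10}
Op 5: register job_E */10 -> active={job_B:*/10, job_E:*/10}
Op 6: register job_E */4 -> active={job_B:*/10, job_E:*/4}
Op 7: register job_C */15 -> active={job_B:*/10, job_C:*/15, job_E:*/4}
Op 8: register job_D */6 -> active={job_B:*/10, job_C:*/15, job_D:*/6, job_E:*/4}
Op 9: register job_E */19 -> active={job_B:*/10, job_C:*/15, job_D:*/6, job_E:*/19}
Op 10: register job_E */7 -> active={job_B:*/10, job_C:*/15, job_D:*/6, job_E:*/7}
Final interval of job_E = 7
Next fire of job_E after T=192: (192//7+1)*7 = 196

Answer: interval=7 next_fire=196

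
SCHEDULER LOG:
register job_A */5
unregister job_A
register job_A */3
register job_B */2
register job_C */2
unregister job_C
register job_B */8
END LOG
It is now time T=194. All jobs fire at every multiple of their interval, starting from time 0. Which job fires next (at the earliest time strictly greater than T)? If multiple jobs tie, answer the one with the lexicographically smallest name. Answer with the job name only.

Op 1: register job_A */5 -> active={job_A:*/5}
Op 2: unregister job_A -> active={}
Op 3: register job_A */3 -> active={job_A:*/3}
Op 4: register job_B */2 -> active={job_A:*/3, job_B:*/2}
Op 5: register job_C */2 -> active={job_A:*/3, job_B:*/2, job_C:*/2}
Op 6: unregister job_C -> active={job_A:*/3, job_B:*/2}
Op 7: register job_B */8 -> active={job_A:*/3, job_B:*/8}
  job_A: interval 3, next fire after T=194 is 195
  job_B: interval 8, next fire after T=194 is 200
Earliest = 195, winner (lex tiebreak) = job_A

Answer: job_A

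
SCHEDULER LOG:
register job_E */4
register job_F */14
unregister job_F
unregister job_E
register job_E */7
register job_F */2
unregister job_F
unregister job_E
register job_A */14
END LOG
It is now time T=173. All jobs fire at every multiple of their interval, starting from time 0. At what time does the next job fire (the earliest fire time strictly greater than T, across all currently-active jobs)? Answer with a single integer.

Op 1: register job_E */4 -> active={job_E:*/4}
Op 2: register job_F */14 -> active={job_E:*/4, job_F:*/14}
Op 3: unregister job_F -> active={job_E:*/4}
Op 4: unregister job_E -> active={}
Op 5: register job_E */7 -> active={job_E:*/7}
Op 6: register job_F */2 -> active={job_E:*/7, job_F:*/2}
Op 7: unregister job_F -> active={job_E:*/7}
Op 8: unregister job_E -> active={}
Op 9: register job_A */14 -> active={job_A:*/14}
  job_A: interval 14, next fire after T=173 is 182
Earliest fire time = 182 (job job_A)

Answer: 182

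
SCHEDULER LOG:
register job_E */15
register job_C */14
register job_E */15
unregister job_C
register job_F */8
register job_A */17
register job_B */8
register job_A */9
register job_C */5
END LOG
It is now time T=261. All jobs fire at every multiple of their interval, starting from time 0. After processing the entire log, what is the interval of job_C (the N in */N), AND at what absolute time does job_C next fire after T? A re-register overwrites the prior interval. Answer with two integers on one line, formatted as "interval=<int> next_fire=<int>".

Answer: interval=5 next_fire=265

Derivation:
Op 1: register job_E */15 -> active={job_E:*/15}
Op 2: register job_C */14 -> active={job_C:*/14, job_E:*/15}
Op 3: register job_E */15 -> active={job_C:*/14, job_E:*/15}
Op 4: unregister job_C -> active={job_E:*/15}
Op 5: register job_F */8 -> active={job_E:*/15, job_F:*/8}
Op 6: register job_A */17 -> active={job_A:*/17, job_E:*/15, job_F:*/8}
Op 7: register job_B */8 -> active={job_A:*/17, job_B:*/8, job_E:*/15, job_F:*/8}
Op 8: register job_A */9 -> active={job_A:*/9, job_B:*/8, job_E:*/15, job_F:*/8}
Op 9: register job_C */5 -> active={job_A:*/9, job_B:*/8, job_C:*/5, job_E:*/15, job_F:*/8}
Final interval of job_C = 5
Next fire of job_C after T=261: (261//5+1)*5 = 265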